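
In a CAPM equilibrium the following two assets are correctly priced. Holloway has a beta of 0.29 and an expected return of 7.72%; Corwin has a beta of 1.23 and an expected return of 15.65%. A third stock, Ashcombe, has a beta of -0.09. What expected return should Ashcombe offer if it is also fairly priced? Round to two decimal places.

MRP (SML slope) = (15.65% − 7.72%) / (1.23 − 0.29) = 7.93% / 0.94 = 8.4362%
R_f (intercept) = 7.72% − 0.29 × 8.4362% = 5.2735%
E(R_Ashcombe) = R_f + β × MRP = 5.2735% + -0.09 × 8.4362% = 4.51%

4.51%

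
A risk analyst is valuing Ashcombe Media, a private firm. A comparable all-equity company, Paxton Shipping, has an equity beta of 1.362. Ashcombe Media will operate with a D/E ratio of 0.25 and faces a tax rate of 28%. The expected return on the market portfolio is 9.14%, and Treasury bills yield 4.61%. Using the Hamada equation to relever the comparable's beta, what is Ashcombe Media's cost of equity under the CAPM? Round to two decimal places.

11.89%

β_L = β_U × [1 + (1 − t)(D/E)] = 1.362 × [1 + (1 − 0.28) × 0.25]
    = 1.362 × [1 + 0.72 × 0.25] = 1.362 × 1.1800 = 1.6072
MRP = 9.14% − 4.61% = 4.53%
E(R) = R_f + β_L × MRP = 4.61% + 1.6072 × 4.53% = 11.89%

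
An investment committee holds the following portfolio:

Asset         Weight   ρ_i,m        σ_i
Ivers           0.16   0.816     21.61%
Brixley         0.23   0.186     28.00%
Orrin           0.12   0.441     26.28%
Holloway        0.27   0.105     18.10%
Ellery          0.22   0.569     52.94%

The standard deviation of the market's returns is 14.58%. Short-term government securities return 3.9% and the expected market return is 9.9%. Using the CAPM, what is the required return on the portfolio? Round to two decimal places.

9.06%

β_Ivers = 0.816 × 21.61% / 14.58% = 1.2094
β_Brixley = 0.186 × 28.00% / 14.58% = 0.3572
β_Orrin = 0.441 × 26.28% / 14.58% = 0.7949
β_Holloway = 0.105 × 18.10% / 14.58% = 0.1303
β_Ellery = 0.569 × 52.94% / 14.58% = 2.0660
β_P = Σ w_i β_i = 0.16×1.2094 + 0.23×0.3572 + 0.12×0.7949 + 0.27×0.1303 + 0.22×2.0660 = 0.8607
MRP = 9.9% − 3.9% = 6.00%
E(R_P) = R_f + β_P × MRP = 3.9% + 0.8607 × 6.0% = 9.06%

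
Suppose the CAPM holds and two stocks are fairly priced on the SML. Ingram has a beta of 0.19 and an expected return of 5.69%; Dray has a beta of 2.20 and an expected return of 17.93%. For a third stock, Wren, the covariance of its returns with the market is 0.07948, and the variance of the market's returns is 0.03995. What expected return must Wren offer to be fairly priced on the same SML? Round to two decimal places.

16.65%

MRP = (17.93% − 5.69%) / (2.20 − 0.19) = 6.0896%
R_f = 5.69% − 0.19 × 6.0896% = 4.5330%
β_Wren = Cov / Var(R_m) = 0.07948 / 0.03995 = 1.9895
E(R_Wren) = R_f + β × MRP = 4.5330% + 1.9895 × 6.0896% = 16.65%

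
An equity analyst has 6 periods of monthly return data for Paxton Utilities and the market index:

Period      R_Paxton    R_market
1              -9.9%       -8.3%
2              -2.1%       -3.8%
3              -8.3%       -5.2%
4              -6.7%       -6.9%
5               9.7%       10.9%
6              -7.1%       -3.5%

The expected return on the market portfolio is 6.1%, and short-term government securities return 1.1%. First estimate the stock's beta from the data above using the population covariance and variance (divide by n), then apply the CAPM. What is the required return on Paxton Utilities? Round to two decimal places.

Mean R_i = (-9.9 − 2.1 − 8.3 − 6.7 + 9.7 − 7.1) / 6 = -4.0667%
Mean R_m = (-8.3 − 3.8 − 5.2 − 6.9 + 10.9 − 3.5) / 6 = -2.8000%
Σ(R_i − R̄_i)(R_m − R̄_m) = 241.8000  ⇒  Cov = 241.8000 / 6 = 40.3000
Σ(R_m − R̄_m)² = 242.0000  ⇒  Var(R_m) = 242.0000 / 6 = 40.3333
β = Cov / Var(R_m) = 40.3000 / 40.3333 = 0.9992
MRP = 6.1% − 1.1% = 5.00%
E(R) = R_f + β × MRP = 1.1% + 0.9992 × 5.0% = 6.10%

6.10%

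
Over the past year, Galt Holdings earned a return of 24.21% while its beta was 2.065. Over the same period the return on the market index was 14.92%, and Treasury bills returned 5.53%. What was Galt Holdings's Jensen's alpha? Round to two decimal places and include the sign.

-0.71%

Market excess return = 14.92% − 5.53% = 9.39%
CAPM benchmark = R_f + β(R_m − R_f) = 5.53% + 2.065 × 9.39% = 24.92035%
α = actual − benchmark = 24.21% − 24.92035% = -0.71%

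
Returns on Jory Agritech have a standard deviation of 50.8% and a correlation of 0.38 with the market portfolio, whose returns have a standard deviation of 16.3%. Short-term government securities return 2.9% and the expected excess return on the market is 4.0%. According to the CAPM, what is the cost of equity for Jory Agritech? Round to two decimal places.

β = ρ × σ_i / σ_m = 0.38 × 50.8% / 16.3% = 1.1843
E(R) = 2.9% + 1.1843 × 4.0% = 7.64%

7.64%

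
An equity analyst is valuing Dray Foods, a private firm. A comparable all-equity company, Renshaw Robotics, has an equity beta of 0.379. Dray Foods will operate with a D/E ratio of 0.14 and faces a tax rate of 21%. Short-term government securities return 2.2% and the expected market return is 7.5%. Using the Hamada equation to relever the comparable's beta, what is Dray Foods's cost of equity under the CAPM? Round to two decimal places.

4.43%

β_L = β_U × [1 + (1 − t)(D/E)] = 0.379 × [1 + (1 − 0.21) × 0.14]
    = 0.379 × [1 + 0.79 × 0.14] = 0.379 × 1.1106 = 0.4209
MRP = 7.5% − 2.2% = 5.30%
E(R) = R_f + β_L × MRP = 2.2% + 0.4209 × 5.3% = 4.43%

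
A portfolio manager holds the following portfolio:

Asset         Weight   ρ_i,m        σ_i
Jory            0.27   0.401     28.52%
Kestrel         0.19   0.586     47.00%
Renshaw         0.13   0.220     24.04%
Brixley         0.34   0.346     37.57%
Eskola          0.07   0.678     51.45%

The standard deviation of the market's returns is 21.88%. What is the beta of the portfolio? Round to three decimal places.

0.725

β_Jory = 0.401 × 28.52% / 21.88% = 0.5227
β_Kestrel = 0.586 × 47.00% / 21.88% = 1.2588
β_Renshaw = 0.220 × 24.04% / 21.88% = 0.2417
β_Brixley = 0.346 × 37.57% / 21.88% = 0.5941
β_Eskola = 0.678 × 51.45% / 21.88% = 1.5943
β_P = Σ w_i β_i = 0.27×0.5227 + 0.19×1.2588 + 0.13×0.2417 + 0.34×0.5941 + 0.07×1.5943 = 0.7253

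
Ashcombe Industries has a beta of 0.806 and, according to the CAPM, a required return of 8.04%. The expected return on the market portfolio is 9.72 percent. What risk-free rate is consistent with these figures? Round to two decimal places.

E(R) = R_f + β(E(R_m) − R_f) = R_f(1 − β) + β·E(R_m)
8.04% = R_f × (1 − 0.806) + 0.806 × 9.72%
8.04% = R_f × 0.194 + 7.83432%
R_f = (8.04% − 7.83432%) / 0.194 = 1.06%

1.06%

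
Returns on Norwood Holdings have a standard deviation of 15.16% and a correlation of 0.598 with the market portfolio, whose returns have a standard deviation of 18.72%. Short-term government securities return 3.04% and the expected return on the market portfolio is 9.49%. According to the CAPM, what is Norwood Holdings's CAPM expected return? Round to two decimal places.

β = ρ × σ_i / σ_m = 0.598 × 15.16% / 18.72% = 0.4843
MRP = 9.49% − 3.04% = 6.45%
E(R) = 3.04% + 0.4843 × 6.45% = 6.16%

6.16%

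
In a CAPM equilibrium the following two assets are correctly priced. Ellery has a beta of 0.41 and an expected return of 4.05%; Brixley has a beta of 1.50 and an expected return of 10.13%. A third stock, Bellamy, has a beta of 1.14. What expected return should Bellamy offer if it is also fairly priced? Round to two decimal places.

MRP (SML slope) = (10.13% − 4.05%) / (1.50 − 0.41) = 6.08% / 1.09 = 5.5780%
R_f (intercept) = 4.05% − 0.41 × 5.5780% = 1.7630%
E(R_Bellamy) = R_f + β × MRP = 1.7630% + 1.14 × 5.5780% = 8.12%

8.12%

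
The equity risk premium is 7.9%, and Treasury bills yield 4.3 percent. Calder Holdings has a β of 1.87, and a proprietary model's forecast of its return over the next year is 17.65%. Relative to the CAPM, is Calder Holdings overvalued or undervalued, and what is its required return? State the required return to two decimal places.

Overvalued; required return 19.07%

Required return = R_f + β·MRP = 4.3% + 1.87 × 7.9% = 19.07%
Forecast 17.65% < required 19.07% → the stock plots below the SML → overvalued.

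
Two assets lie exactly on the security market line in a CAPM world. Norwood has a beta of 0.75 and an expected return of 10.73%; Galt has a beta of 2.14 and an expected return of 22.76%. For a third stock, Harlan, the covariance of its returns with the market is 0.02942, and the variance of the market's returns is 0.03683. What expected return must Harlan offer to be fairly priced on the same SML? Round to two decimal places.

11.15%

MRP = (22.76% − 10.73%) / (2.14 − 0.75) = 8.6547%
R_f = 10.73% − 0.75 × 8.6547% = 4.2390%
β_Harlan = Cov / Var(R_m) = 0.02942 / 0.03683 = 0.7988
E(R_Harlan) = R_f + β × MRP = 4.2390% + 0.7988 × 8.6547% = 11.15%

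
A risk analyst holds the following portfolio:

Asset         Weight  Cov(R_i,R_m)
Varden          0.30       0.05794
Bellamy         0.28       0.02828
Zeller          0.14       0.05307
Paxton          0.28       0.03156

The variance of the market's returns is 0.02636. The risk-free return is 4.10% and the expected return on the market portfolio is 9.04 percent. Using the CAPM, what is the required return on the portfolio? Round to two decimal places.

11.89%

β_Varden = 0.05794 / 0.02636 = 2.1980
β_Bellamy = 0.02828 / 0.02636 = 1.0728
β_Zeller = 0.05307 / 0.02636 = 2.0133
β_Paxton = 0.03156 / 0.02636 = 1.1973
β_P = Σ w_i β_i = 0.30×2.1980 + 0.28×1.0728 + 0.14×2.0133 + 0.28×1.1973 = 1.5769
MRP = 9.04% − 4.10% = 4.94%
E(R_P) = R_f + β_P × MRP = 4.10% + 1.5769 × 4.94% = 11.89%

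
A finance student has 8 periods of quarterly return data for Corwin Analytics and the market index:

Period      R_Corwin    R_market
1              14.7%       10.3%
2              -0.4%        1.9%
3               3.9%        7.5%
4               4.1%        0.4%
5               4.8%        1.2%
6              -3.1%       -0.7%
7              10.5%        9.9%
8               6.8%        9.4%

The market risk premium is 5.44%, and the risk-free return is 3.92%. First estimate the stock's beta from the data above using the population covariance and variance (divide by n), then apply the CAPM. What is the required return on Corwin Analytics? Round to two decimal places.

Mean R_i = (14.7 − 0.4 + 3.9 + 4.1 + 4.8 − 3.1 + 10.5 + 6.8) / 8 = 5.1625%
Mean R_m = (10.3 + 1.9 + 7.5 + 0.4 + 1.2 − 0.7 + 9.9 + 9.4) / 8 = 4.9875%
Σ(R_i − R̄_i)(R_m − R̄_m) = 151.3563  ⇒  Cov = 151.3563 / 8 = 18.9195
Σ(R_m − R̄_m)² = 155.4088  ⇒  Var(R_m) = 155.4088 / 8 = 19.4261
β = Cov / Var(R_m) = 18.9195 / 19.4261 = 0.9739
E(R) = R_f + β × MRP = 3.92% + 0.9739 × 5.44% = 9.22%

9.22%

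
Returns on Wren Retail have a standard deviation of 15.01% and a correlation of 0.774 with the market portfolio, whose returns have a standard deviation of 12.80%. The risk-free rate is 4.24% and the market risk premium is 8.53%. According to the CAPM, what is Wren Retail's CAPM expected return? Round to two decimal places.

11.98%

β = ρ × σ_i / σ_m = 0.774 × 15.01% / 12.80% = 0.9076
E(R) = 4.24% + 0.9076 × 8.53% = 11.98%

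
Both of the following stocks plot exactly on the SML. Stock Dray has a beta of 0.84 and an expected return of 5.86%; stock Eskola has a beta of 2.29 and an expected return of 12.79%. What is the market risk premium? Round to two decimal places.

4.78%

Both satisfy E(R) = R_f + β·MRP, so the slope of the SML is
MRP = (12.79% − 5.86%) / (2.29 − 0.84) = 6.93% / 1.45 = 4.7793%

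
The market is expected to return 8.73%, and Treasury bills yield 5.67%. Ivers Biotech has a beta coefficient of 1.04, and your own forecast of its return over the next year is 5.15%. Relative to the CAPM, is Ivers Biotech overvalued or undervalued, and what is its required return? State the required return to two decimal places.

Overvalued; required return 8.85%

MRP = 8.73% − 5.67% = 3.06%
Required return = R_f + β·MRP = 5.67% + 1.04 × 3.06% = 8.85%
Forecast 5.15% < required 8.85% → the stock plots below the SML → overvalued.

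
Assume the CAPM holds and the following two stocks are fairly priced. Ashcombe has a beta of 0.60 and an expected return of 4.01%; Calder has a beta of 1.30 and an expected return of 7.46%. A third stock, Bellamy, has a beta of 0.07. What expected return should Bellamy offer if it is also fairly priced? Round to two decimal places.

1.40%

MRP (SML slope) = (7.46% − 4.01%) / (1.30 − 0.60) = 3.45% / 0.70 = 4.9286%
R_f (intercept) = 4.01% − 0.60 × 4.9286% = 1.0528%
E(R_Bellamy) = R_f + β × MRP = 1.0528% + 0.07 × 4.9286% = 1.40%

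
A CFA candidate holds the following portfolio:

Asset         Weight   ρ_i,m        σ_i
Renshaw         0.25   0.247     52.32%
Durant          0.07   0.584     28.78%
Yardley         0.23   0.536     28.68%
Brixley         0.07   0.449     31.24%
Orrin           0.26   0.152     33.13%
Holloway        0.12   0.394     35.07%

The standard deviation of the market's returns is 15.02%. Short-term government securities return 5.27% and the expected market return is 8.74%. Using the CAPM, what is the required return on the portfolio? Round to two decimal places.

8.02%

β_Renshaw = 0.247 × 52.32% / 15.02% = 0.8604
β_Durant = 0.584 × 28.78% / 15.02% = 1.1190
β_Yardley = 0.536 × 28.68% / 15.02% = 1.0235
β_Brixley = 0.449 × 31.24% / 15.02% = 0.9339
β_Orrin = 0.152 × 33.13% / 15.02% = 0.3353
β_Holloway = 0.394 × 35.07% / 15.02% = 0.9199
β_P = Σ w_i β_i = 0.25×0.8604 + 0.07×1.1190 + 0.23×1.0235 + 0.07×0.9339 + 0.26×0.3353 + 0.12×0.9199 = 0.7918
MRP = 8.74% − 5.27% = 3.47%
E(R_P) = R_f + β_P × MRP = 5.27% + 0.7918 × 3.47% = 8.02%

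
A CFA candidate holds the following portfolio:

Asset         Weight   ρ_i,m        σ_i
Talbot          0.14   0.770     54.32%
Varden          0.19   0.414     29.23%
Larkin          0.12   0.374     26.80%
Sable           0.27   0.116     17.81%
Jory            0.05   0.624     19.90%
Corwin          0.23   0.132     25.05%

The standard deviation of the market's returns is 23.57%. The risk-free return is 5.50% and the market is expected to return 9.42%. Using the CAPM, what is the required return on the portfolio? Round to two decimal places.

β_Talbot = 0.770 × 54.32% / 23.57% = 1.7746
β_Varden = 0.414 × 29.23% / 23.57% = 0.5134
β_Larkin = 0.374 × 26.80% / 23.57% = 0.4253
β_Sable = 0.116 × 17.81% / 23.57% = 0.0877
β_Jory = 0.624 × 19.90% / 23.57% = 0.5268
β_Corwin = 0.132 × 25.05% / 23.57% = 0.1403
β_P = Σ w_i β_i = 0.14×1.7746 + 0.19×0.5134 + 0.12×0.4253 + 0.27×0.0877 + 0.05×0.5268 + 0.23×0.1403 = 0.4793
MRP = 9.42% − 5.50% = 3.92%
E(R_P) = R_f + β_P × MRP = 5.50% + 0.4793 × 3.92% = 7.38%

7.38%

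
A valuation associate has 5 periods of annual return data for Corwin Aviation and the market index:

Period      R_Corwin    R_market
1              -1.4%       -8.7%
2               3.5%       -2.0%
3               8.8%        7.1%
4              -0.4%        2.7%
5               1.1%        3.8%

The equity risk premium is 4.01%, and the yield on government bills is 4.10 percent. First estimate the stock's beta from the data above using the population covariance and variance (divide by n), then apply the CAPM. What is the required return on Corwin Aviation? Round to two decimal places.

5.81%

Mean R_i = (-1.4 + 3.5 + 8.8 − 0.4 + 1.1) / 5 = 2.3200%
Mean R_m = (-8.7 − 2.0 + 7.1 + 2.7 + 3.8) / 5 = 0.5800%
Σ(R_i − R̄_i)(R_m − R̄_m) = 64.0320  ⇒  Cov = 64.0320 / 5 = 12.8064
Σ(R_m − R̄_m)² = 150.1480  ⇒  Var(R_m) = 150.1480 / 5 = 30.0296
β = Cov / Var(R_m) = 12.8064 / 30.0296 = 0.4265
E(R) = R_f + β × MRP = 4.10% + 0.4265 × 4.01% = 5.81%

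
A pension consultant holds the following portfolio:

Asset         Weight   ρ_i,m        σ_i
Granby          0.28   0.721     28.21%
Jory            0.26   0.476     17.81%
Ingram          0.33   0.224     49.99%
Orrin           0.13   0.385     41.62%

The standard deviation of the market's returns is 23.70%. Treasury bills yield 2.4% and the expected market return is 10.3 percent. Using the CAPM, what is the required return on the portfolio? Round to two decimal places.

6.96%

β_Granby = 0.721 × 28.21% / 23.70% = 0.8582
β_Jory = 0.476 × 17.81% / 23.70% = 0.3577
β_Ingram = 0.224 × 49.99% / 23.70% = 0.4725
β_Orrin = 0.385 × 41.62% / 23.70% = 0.6761
β_P = Σ w_i β_i = 0.28×0.8582 + 0.26×0.3577 + 0.33×0.4725 + 0.13×0.6761 = 0.5771
MRP = 10.3% − 2.4% = 7.90%
E(R_P) = R_f + β_P × MRP = 2.4% + 0.5771 × 7.9% = 6.96%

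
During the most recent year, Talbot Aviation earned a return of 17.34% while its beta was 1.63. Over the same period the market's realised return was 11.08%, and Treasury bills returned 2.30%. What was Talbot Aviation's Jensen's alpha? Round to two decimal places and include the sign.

+0.73%

Market excess return = 11.08% − 2.30% = 8.78%
CAPM benchmark = R_f + β(R_m − R_f) = 2.30% + 1.63 × 8.78% = 16.6114%
α = actual − benchmark = 17.34% − 16.6114% = +0.73%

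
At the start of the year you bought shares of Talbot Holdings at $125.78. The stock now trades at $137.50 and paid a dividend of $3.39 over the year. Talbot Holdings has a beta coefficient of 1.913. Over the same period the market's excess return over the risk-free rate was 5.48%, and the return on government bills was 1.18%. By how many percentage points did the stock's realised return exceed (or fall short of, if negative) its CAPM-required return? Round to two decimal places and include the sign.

Realised HPR = (P1 + D1 − P0) / P0 = (137.50 + 3.39 − 125.78) / 125.78 = 15.11 / 125.78 = 12.0130%
CAPM required = R_f + β·MRP = 1.18% + 1.913 × 5.48% = 11.66324%
α = realised − required = 12.0130% − 11.66324% = +0.35%

+0.35%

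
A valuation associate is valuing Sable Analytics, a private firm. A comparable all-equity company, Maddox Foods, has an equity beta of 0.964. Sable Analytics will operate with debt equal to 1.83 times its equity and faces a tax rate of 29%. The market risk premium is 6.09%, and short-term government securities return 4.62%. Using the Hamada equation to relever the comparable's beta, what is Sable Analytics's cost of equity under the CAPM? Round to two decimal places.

18.12%

β_L = β_U × [1 + (1 − t)(D/E)] = 0.964 × [1 + (1 − 0.29) × 1.83]
    = 0.964 × [1 + 0.71 × 1.83] = 0.964 × 2.2993 = 2.2165
E(R) = R_f + β_L × MRP = 4.62% + 2.2165 × 6.09% = 18.12%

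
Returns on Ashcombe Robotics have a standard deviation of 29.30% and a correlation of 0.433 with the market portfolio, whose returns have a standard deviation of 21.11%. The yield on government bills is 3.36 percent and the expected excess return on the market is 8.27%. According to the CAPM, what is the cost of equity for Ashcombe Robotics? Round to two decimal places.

8.33%

β = ρ × σ_i / σ_m = 0.433 × 29.30% / 21.11% = 0.6010
E(R) = 3.36% + 0.6010 × 8.27% = 8.33%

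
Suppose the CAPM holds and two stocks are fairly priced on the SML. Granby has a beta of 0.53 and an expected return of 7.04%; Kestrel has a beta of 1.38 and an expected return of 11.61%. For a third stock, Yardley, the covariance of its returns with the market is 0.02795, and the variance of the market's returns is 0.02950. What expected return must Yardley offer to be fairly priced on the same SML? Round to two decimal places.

9.28%

MRP = (11.61% − 7.04%) / (1.38 − 0.53) = 5.3765%
R_f = 7.04% − 0.53 × 5.3765% = 4.1905%
β_Yardley = Cov / Var(R_m) = 0.02795 / 0.02950 = 0.9475
E(R_Yardley) = R_f + β × MRP = 4.1905% + 0.9475 × 5.3765% = 9.28%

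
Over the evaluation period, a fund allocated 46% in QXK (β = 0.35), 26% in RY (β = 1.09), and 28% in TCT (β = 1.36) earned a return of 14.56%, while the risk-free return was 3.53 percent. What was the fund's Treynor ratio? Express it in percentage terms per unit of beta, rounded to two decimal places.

13.37%

β_P = 0.46×0.35 + 0.26×1.09 + 0.28×1.36 = 0.8252
Treynor = (R_P − R_f) / β_P = (14.56% − 3.53%) / 0.8252 = 11.03% / 0.8252 = 13.37%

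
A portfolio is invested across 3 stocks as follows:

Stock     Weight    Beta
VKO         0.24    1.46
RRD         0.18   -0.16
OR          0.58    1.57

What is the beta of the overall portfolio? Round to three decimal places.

1.232

β_P = Σ w_i β_i = 0.24×1.46 + 0.18×-0.16 + 0.58×1.57 = 1.2322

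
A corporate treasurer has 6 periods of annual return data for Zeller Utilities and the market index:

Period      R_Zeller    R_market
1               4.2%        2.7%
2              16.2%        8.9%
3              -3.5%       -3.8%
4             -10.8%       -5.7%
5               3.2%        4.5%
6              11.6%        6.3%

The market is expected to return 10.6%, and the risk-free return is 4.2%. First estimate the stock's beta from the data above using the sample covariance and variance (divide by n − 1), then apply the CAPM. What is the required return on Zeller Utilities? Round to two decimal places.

14.75%

Mean R_i = (4.2 + 16.2 − 3.5 − 10.8 + 3.2 + 11.6) / 6 = 3.4833%
Mean R_m = (2.7 + 8.9 − 3.8 − 5.7 + 4.5 + 6.3) / 6 = 2.1500%
Σ(R_i − R̄_i)(R_m − R̄_m) = 272.9250  ⇒  Cov = 272.9250 / 5 = 54.5850
Σ(R_m − R̄_m)² = 165.6350  ⇒  Var(R_m) = 165.6350 / 5 = 33.1270
β = Cov / Var(R_m) = 54.5850 / 33.1270 = 1.6477
MRP = 10.6% − 4.2% = 6.40%
E(R) = R_f + β × MRP = 4.2% + 1.6477 × 6.4% = 14.75%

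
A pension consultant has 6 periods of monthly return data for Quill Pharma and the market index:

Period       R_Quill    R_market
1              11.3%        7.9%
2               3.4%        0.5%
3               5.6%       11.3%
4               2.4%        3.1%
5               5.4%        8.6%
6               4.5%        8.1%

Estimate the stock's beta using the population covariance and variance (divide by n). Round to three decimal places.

Mean R_i = (11.3 + 3.4 + 5.6 + 2.4 + 5.4 + 4.5) / 6 = 5.4333%
Mean R_m = (7.9 + 0.5 + 11.3 + 3.1 + 8.6 + 8.1) / 6 = 6.5833%
Σ(R_i − R̄_i)(R_m − R̄_m) = 29.9633  ⇒  Cov = 29.9633 / 6 = 4.9939
Σ(R_m − R̄_m)² = 79.4883  ⇒  Var(R_m) = 79.4883 / 6 = 13.2481
β = Cov / Var(R_m) = 4.9939 / 13.2481 = 0.3770

0.377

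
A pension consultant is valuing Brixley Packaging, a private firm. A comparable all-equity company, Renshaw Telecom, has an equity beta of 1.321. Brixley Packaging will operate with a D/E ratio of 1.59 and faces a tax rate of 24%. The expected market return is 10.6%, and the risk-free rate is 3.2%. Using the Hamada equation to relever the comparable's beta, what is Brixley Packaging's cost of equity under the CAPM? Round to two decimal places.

β_L = β_U × [1 + (1 − t)(D/E)] = 1.321 × [1 + (1 − 0.24) × 1.59]
    = 1.321 × [1 + 0.76 × 1.59] = 1.321 × 2.2084 = 2.9173
MRP = 10.6% − 3.2% = 7.40%
E(R) = R_f + β_L × MRP = 3.2% + 2.9173 × 7.4% = 24.79%

24.79%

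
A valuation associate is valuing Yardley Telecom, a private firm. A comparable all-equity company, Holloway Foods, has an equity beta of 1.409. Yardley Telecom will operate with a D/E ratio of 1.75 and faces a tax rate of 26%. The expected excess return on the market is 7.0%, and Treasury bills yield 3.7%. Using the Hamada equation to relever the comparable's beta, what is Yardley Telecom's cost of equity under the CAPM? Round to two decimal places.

26.34%

β_L = β_U × [1 + (1 − t)(D/E)] = 1.409 × [1 + (1 − 0.26) × 1.75]
    = 1.409 × [1 + 0.74 × 1.75] = 1.409 × 2.2950 = 3.2337
E(R) = R_f + β_L × MRP = 3.7% + 3.2337 × 7.0% = 26.34%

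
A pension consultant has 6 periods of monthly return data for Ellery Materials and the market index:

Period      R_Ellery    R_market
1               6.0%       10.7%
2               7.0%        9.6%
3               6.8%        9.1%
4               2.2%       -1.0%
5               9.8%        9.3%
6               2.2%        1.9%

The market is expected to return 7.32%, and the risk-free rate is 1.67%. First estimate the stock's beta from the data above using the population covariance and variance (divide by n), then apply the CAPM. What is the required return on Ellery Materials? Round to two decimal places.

4.61%

Mean R_i = (6.0 + 7.0 + 6.8 + 2.2 + 9.8 + 2.2) / 6 = 5.6667%
Mean R_m = (10.7 + 9.6 + 9.1 − 1.0 + 9.3 + 1.9) / 6 = 6.6000%
Σ(R_i − R̄_i)(R_m − R̄_m) = 62.0000  ⇒  Cov = 62.0000 / 6 = 10.3333
Σ(R_m − R̄_m)² = 119.2000  ⇒  Var(R_m) = 119.2000 / 6 = 19.8667
β = Cov / Var(R_m) = 10.3333 / 19.8667 = 0.5201
MRP = 7.32% − 1.67% = 5.65%
E(R) = R_f + β × MRP = 1.67% + 0.5201 × 5.65% = 4.61%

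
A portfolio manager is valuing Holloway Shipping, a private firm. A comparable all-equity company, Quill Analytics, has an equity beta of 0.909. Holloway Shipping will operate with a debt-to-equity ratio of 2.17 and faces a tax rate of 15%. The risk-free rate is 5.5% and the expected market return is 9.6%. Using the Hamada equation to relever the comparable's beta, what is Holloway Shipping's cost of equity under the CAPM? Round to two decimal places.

β_L = β_U × [1 + (1 − t)(D/E)] = 0.909 × [1 + (1 − 0.15) × 2.17]
    = 0.909 × [1 + 0.85 × 2.17] = 0.909 × 2.8445 = 2.5857
MRP = 9.6% − 5.5% = 4.10%
E(R) = R_f + β_L × MRP = 5.5% + 2.5857 × 4.1% = 16.10%

16.10%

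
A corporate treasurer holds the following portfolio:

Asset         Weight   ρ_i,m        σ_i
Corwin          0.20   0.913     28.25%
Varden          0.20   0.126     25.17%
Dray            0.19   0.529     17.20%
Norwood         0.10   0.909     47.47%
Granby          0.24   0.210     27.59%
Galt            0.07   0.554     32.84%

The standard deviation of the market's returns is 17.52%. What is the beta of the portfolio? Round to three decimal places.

β_Corwin = 0.913 × 28.25% / 17.52% = 1.4722
β_Varden = 0.126 × 25.17% / 17.52% = 0.1810
β_Dray = 0.529 × 17.20% / 17.52% = 0.5193
β_Norwood = 0.909 × 47.47% / 17.52% = 2.4629
β_Granby = 0.210 × 27.59% / 17.52% = 0.3307
β_Galt = 0.554 × 32.84% / 17.52% = 1.0384
β_P = Σ w_i β_i = 0.20×1.4722 + 0.20×0.1810 + 0.19×0.5193 + 0.10×2.4629 + 0.24×0.3307 + 0.07×1.0384 = 0.8277

0.828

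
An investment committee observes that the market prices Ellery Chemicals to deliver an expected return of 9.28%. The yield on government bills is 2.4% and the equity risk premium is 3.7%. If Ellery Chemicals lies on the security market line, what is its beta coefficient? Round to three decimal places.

β = (E(R) − R_f) / MRP = (9.28% − 2.4%) / 3.7% = 6.88% / 3.7% = 1.859

1.859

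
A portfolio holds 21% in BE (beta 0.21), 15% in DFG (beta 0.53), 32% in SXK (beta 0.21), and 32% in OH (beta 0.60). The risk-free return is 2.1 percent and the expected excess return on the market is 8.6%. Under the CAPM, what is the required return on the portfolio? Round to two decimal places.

5.39%

β_P = Σ w_i β_i = 0.21×0.21 + 0.15×0.53 + 0.32×0.21 + 0.32×0.60 = 0.3828
E(R_P) = R_f + β_P × MRP = 2.1% + 0.3828 × 8.6% = 5.39%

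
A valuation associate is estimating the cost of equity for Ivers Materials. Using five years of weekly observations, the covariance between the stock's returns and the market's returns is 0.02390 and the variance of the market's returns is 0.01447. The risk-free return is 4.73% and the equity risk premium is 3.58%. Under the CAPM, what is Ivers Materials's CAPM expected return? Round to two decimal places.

β = Cov(R_i, R_m) / Var(R_m) = 0.02390 / 0.01447 = 1.6517
E(R) = R_f + β × MRP = 4.73% + 1.6517 × 3.58% = 10.64%

10.64%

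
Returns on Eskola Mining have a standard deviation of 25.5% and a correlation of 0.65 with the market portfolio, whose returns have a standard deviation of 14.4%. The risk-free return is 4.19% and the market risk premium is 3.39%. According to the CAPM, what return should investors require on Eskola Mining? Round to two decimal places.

8.09%

β = ρ × σ_i / σ_m = 0.65 × 25.5% / 14.4% = 1.1510
E(R) = 4.19% + 1.1510 × 3.39% = 8.09%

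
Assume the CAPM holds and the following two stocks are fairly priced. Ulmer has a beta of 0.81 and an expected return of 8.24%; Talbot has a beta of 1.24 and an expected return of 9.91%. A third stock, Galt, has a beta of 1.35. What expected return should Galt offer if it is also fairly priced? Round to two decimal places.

MRP (SML slope) = (9.91% − 8.24%) / (1.24 − 0.81) = 1.67% / 0.43 = 3.8837%
R_f (intercept) = 8.24% − 0.81 × 3.8837% = 5.0942%
E(R_Galt) = R_f + β × MRP = 5.0942% + 1.35 × 3.8837% = 10.34%

10.34%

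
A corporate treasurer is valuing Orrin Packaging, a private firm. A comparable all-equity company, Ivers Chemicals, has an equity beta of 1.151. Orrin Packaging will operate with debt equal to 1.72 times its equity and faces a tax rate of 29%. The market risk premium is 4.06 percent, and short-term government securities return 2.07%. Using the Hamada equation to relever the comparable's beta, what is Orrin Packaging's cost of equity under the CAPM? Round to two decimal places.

β_L = β_U × [1 + (1 − t)(D/E)] = 1.151 × [1 + (1 − 0.29) × 1.72]
    = 1.151 × [1 + 0.71 × 1.72] = 1.151 × 2.2212 = 2.5566
E(R) = R_f + β_L × MRP = 2.07% + 2.5566 × 4.06% = 12.45%

12.45%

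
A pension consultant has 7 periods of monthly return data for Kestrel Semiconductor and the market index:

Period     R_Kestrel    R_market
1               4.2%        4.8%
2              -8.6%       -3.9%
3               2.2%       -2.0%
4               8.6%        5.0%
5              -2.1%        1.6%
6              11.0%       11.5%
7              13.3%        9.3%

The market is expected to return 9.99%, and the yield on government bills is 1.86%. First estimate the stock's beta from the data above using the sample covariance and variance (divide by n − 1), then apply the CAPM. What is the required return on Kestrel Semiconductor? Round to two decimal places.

11.79%

Mean R_i = (4.2 − 8.6 + 2.2 + 8.6 − 2.1 + 11.0 + 13.3) / 7 = 4.0857%
Mean R_m = (4.8 − 3.9 − 2.0 + 5.0 + 1.6 + 11.5 + 9.3) / 7 = 3.7571%
Σ(R_i − R̄_i)(R_m − R̄_m) = 231.6757  ⇒  Cov = 231.6757 / 6 = 38.6126
Σ(R_m − R̄_m)² = 189.7371  ⇒  Var(R_m) = 189.7371 / 6 = 31.6229
β = Cov / Var(R_m) = 38.6126 / 31.6229 = 1.2210
MRP = 9.99% − 1.86% = 8.13%
E(R) = R_f + β × MRP = 1.86% + 1.2210 × 8.13% = 11.79%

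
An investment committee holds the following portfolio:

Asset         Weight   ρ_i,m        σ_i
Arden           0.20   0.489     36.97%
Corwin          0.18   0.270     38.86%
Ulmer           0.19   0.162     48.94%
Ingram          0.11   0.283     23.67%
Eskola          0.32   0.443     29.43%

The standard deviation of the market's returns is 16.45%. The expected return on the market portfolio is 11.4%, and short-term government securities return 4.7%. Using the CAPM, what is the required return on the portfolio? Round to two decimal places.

9.55%

β_Arden = 0.489 × 36.97% / 16.45% = 1.0990
β_Corwin = 0.270 × 38.86% / 16.45% = 0.6378
β_Ulmer = 0.162 × 48.94% / 16.45% = 0.4820
β_Ingram = 0.283 × 23.67% / 16.45% = 0.4072
β_Eskola = 0.443 × 29.43% / 16.45% = 0.7926
β_P = Σ w_i β_i = 0.20×1.0990 + 0.18×0.6378 + 0.19×0.4820 + 0.11×0.4072 + 0.32×0.7926 = 0.7246
MRP = 11.4% − 4.7% = 6.70%
E(R_P) = R_f + β_P × MRP = 4.7% + 0.7246 × 6.7% = 9.55%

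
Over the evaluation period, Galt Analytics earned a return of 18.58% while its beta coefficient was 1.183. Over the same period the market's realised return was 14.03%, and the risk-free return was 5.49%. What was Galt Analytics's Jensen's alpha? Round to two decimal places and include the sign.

Market excess return = 14.03% − 5.49% = 8.54%
CAPM benchmark = R_f + β(R_m − R_f) = 5.49% + 1.183 × 8.54% = 15.59282%
α = actual − benchmark = 18.58% − 15.59282% = +2.99%

+2.99%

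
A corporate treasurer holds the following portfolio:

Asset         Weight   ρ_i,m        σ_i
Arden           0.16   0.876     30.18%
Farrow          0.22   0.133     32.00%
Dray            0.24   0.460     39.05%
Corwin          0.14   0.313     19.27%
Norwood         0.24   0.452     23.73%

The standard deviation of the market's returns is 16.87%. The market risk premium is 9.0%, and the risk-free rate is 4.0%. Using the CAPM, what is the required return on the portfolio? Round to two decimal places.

β_Arden = 0.876 × 30.18% / 16.87% = 1.5671
β_Farrow = 0.133 × 32.00% / 16.87% = 0.2523
β_Dray = 0.460 × 39.05% / 16.87% = 1.0648
β_Corwin = 0.313 × 19.27% / 16.87% = 0.3575
β_Norwood = 0.452 × 23.73% / 16.87% = 0.6358
β_P = Σ w_i β_i = 0.16×1.5671 + 0.22×0.2523 + 0.24×1.0648 + 0.14×0.3575 + 0.24×0.6358 = 0.7644
E(R_P) = R_f + β_P × MRP = 4.0% + 0.7644 × 9.0% = 10.88%

10.88%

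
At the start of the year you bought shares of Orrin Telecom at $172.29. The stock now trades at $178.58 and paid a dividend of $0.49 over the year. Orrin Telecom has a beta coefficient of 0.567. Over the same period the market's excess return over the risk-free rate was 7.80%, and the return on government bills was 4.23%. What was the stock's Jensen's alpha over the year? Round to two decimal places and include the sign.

-4.72%

Realised HPR = (P1 + D1 − P0) / P0 = (178.58 + 0.49 − 172.29) / 172.29 = 6.78 / 172.29 = 3.9352%
CAPM required = R_f + β·MRP = 4.23% + 0.567 × 7.80% = 8.65260%
α = realised − required = 3.9352% − 8.65260% = -4.72%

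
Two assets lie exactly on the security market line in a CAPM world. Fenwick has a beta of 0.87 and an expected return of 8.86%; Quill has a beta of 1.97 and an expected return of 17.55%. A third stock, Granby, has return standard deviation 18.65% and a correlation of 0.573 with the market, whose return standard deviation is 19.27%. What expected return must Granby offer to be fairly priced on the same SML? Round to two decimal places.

6.37%

MRP = (17.55% − 8.86%) / (1.97 − 0.87) = 7.9000%
R_f = 8.86% − 0.87 × 7.9000% = 1.9870%
β_Granby = ρ·σ_i/σ_m = 0.573 × 18.65 / 19.27 = 0.5546
E(R_Granby) = R_f + β × MRP = 1.9870% + 0.5546 × 7.9000% = 6.37%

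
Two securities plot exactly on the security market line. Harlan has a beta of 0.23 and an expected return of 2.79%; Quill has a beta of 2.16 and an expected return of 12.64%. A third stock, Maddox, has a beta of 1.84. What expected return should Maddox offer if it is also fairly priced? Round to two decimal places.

11.01%

MRP (SML slope) = (12.64% − 2.79%) / (2.16 − 0.23) = 9.85% / 1.93 = 5.1036%
R_f (intercept) = 2.79% − 0.23 × 5.1036% = 1.6162%
E(R_Maddox) = R_f + β × MRP = 1.6162% + 1.84 × 5.1036% = 11.01%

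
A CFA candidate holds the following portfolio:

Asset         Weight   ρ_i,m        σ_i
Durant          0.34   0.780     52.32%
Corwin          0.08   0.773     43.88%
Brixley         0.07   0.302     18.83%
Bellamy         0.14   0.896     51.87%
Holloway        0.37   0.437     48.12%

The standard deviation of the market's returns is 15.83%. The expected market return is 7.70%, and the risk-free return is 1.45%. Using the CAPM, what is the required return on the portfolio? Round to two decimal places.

β_Durant = 0.780 × 52.32% / 15.83% = 2.5780
β_Corwin = 0.773 × 43.88% / 15.83% = 2.1427
β_Brixley = 0.302 × 18.83% / 15.83% = 0.3592
β_Bellamy = 0.896 × 51.87% / 15.83% = 2.9359
β_Holloway = 0.437 × 48.12% / 15.83% = 1.3284
β_P = Σ w_i β_i = 0.34×2.5780 + 0.08×2.1427 + 0.07×0.3592 + 0.14×2.9359 + 0.37×1.3284 = 1.9756
MRP = 7.70% − 1.45% = 6.25%
E(R_P) = R_f + β_P × MRP = 1.45% + 1.9756 × 6.25% = 13.80%

13.80%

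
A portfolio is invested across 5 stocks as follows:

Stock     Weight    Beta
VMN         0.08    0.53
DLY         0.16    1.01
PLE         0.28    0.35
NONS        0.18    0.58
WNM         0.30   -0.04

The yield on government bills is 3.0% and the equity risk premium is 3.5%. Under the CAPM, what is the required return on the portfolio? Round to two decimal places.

4.38%

β_P = Σ w_i β_i = 0.08×0.53 + 0.16×1.01 + 0.28×0.35 + 0.18×0.58 + 0.30×-0.04 = 0.3944
E(R_P) = R_f + β_P × MRP = 3.0% + 0.3944 × 3.5% = 4.38%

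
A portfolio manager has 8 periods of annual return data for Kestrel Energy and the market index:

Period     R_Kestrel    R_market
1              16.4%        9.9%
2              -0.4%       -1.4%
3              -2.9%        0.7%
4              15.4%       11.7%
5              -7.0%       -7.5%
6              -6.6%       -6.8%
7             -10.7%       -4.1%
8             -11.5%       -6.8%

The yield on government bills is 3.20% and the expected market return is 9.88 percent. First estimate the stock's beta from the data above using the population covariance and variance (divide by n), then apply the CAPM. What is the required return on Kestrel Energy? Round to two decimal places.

Mean R_i = (16.4 − 0.4 − 2.9 + 15.4 − 7.0 − 6.6 − 10.7 − 11.5) / 8 = -0.9125%
Mean R_m = (9.9 − 1.4 + 0.7 + 11.7 − 7.5 − 6.8 − 4.1 − 6.8) / 8 = -0.5375%
Σ(R_i − R̄_i)(R_m − R̄_m) = 556.5963  ⇒  Cov = 556.5963 / 8 = 69.5745
Σ(R_m − R̄_m)² = 400.5788  ⇒  Var(R_m) = 400.5788 / 8 = 50.0724
β = Cov / Var(R_m) = 69.5745 / 50.0724 = 1.3895
MRP = 9.88% − 3.20% = 6.68%
E(R) = R_f + β × MRP = 3.20% + 1.3895 × 6.68% = 12.48%

12.48%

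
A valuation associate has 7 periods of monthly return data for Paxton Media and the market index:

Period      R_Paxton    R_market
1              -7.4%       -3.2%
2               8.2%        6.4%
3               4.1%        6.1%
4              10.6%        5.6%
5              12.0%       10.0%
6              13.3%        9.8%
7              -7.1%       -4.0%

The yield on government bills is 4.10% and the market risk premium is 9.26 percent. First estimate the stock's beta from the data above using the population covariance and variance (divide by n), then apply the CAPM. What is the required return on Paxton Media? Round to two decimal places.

17.79%

Mean R_i = (-7.4 + 8.2 + 4.1 + 10.6 + 12.0 + 13.3 − 7.1) / 7 = 4.8143%
Mean R_m = (-3.2 + 6.4 + 6.1 + 5.6 + 10.0 + 9.8 − 4.0) / 7 = 4.3857%
Σ(R_i − R̄_i)(R_m − R̄_m) = 291.4714  ⇒  Cov = 291.4714 / 7 = 41.6388
Σ(R_m − R̄_m)² = 197.1686  ⇒  Var(R_m) = 197.1686 / 7 = 28.1669
β = Cov / Var(R_m) = 41.6388 / 28.1669 = 1.4783
E(R) = R_f + β × MRP = 4.10% + 1.4783 × 9.26% = 17.79%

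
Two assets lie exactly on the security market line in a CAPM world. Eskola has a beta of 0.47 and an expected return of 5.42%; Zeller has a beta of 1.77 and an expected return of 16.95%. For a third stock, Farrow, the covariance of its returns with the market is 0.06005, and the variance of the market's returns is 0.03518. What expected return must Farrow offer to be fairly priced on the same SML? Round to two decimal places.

16.39%

MRP = (16.95% − 5.42%) / (1.77 − 0.47) = 8.8692%
R_f = 5.42% − 0.47 × 8.8692% = 1.2515%
β_Farrow = Cov / Var(R_m) = 0.06005 / 0.03518 = 1.7069
E(R_Farrow) = R_f + β × MRP = 1.2515% + 1.7069 × 8.8692% = 16.39%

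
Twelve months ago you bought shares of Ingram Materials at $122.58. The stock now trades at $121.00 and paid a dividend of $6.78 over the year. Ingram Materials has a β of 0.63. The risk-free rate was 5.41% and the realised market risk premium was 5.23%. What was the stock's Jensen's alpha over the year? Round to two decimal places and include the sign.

Realised HPR = (P1 + D1 − P0) / P0 = (121.00 + 6.78 − 122.58) / 122.58 = 5.20 / 122.58 = 4.2421%
CAPM required = R_f + β·MRP = 5.41% + 0.63 × 5.23% = 8.7049%
α = realised − required = 4.2421% − 8.7049% = -4.46%

-4.46%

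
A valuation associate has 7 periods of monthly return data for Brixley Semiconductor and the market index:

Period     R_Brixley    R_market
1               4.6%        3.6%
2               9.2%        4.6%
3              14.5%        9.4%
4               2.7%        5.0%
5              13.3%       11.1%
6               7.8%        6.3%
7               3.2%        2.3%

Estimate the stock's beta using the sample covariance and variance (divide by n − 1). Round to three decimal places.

Mean R_i = (4.6 + 9.2 + 14.5 + 2.7 + 13.3 + 7.8 + 3.2) / 7 = 7.9000%
Mean R_m = (3.6 + 4.6 + 9.4 + 5.0 + 11.1 + 6.3 + 2.3) / 7 = 6.0429%
Σ(R_i − R̄_i)(R_m − R̄_m) = 78.6400  ⇒  Cov = 78.6400 / 6 = 13.1067
Σ(R_m − R̄_m)² = 60.0571  ⇒  Var(R_m) = 60.0571 / 6 = 10.0095
β = Cov / Var(R_m) = 13.1067 / 10.0095 = 1.3094

1.309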